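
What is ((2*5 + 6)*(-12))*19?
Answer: -3648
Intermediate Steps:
((2*5 + 6)*(-12))*19 = ((10 + 6)*(-12))*19 = (16*(-12))*19 = -192*19 = -3648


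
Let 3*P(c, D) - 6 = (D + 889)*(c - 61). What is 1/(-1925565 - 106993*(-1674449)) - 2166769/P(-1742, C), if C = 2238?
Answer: 1053487641278322589/913731764412763450 ≈ 1.1530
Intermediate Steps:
P(c, D) = 2 + (-61 + c)*(889 + D)/3 (P(c, D) = 2 + ((D + 889)*(c - 61))/3 = 2 + ((889 + D)*(-61 + c))/3 = 2 + ((-61 + c)*(889 + D))/3 = 2 + (-61 + c)*(889 + D)/3)
1/(-1925565 - 106993*(-1674449)) - 2166769/P(-1742, C) = 1/(-1925565 - 106993*(-1674449)) - 2166769/(-54223/3 - 61/3*2238 + (889/3)*(-1742) + (⅓)*2238*(-1742)) = -1/1674449/(-2032558) - 2166769/(-54223/3 - 45506 - 1548638/3 - 1299532) = -1/2032558*(-1/1674449) - 2166769/(-1879325) = 1/3403414710542 - 2166769*(-1/1879325) = 1/3403414710542 + 2166769/1879325 = 1053487641278322589/913731764412763450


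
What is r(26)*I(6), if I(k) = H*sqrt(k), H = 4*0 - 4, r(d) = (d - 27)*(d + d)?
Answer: 208*sqrt(6) ≈ 509.49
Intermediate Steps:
r(d) = 2*d*(-27 + d) (r(d) = (-27 + d)*(2*d) = 2*d*(-27 + d))
H = -4 (H = 0 - 4 = -4)
I(k) = -4*sqrt(k)
r(26)*I(6) = (2*26*(-27 + 26))*(-4*sqrt(6)) = (2*26*(-1))*(-4*sqrt(6)) = -(-208)*sqrt(6) = 208*sqrt(6)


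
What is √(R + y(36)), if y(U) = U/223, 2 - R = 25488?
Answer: I*√1267385266/223 ≈ 159.64*I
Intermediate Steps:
R = -25486 (R = 2 - 1*25488 = 2 - 25488 = -25486)
y(U) = U/223 (y(U) = U*(1/223) = U/223)
√(R + y(36)) = √(-25486 + (1/223)*36) = √(-25486 + 36/223) = √(-5683342/223) = I*√1267385266/223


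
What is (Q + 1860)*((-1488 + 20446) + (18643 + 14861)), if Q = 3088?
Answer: 259581976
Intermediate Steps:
(Q + 1860)*((-1488 + 20446) + (18643 + 14861)) = (3088 + 1860)*((-1488 + 20446) + (18643 + 14861)) = 4948*(18958 + 33504) = 4948*52462 = 259581976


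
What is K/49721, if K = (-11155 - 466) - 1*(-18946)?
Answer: 7325/49721 ≈ 0.14732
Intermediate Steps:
K = 7325 (K = -11621 + 18946 = 7325)
K/49721 = 7325/49721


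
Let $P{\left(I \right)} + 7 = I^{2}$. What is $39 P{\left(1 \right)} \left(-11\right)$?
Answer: $2574$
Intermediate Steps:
$P{\left(I \right)} = -7 + I^{2}$
$39 P{\left(1 \right)} \left(-11\right) = 39 \left(-7 + 1^{2}\right) \left(-11\right) = 39 \left(-7 + 1\right) \left(-11\right) = 39 \left(-6\right) \left(-11\right) = \left(-234\right) \left(-11\right) = 2574$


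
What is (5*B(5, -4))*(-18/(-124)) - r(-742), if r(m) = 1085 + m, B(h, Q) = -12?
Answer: -10903/31 ≈ -351.71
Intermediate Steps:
(5*B(5, -4))*(-18/(-124)) - r(-742) = (5*(-12))*(-18/(-124)) - (1085 - 742) = -(-1080)*(-1)/124 - 1*343 = -60*9/62 - 343 = -270/31 - 343 = -10903/31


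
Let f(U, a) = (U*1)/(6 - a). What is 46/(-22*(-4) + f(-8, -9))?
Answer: 345/656 ≈ 0.52591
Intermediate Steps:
f(U, a) = U/(6 - a)
46/(-22*(-4) + f(-8, -9)) = 46/(-22*(-4) - 1*(-8)/(-6 - 9)) = 46/(88 - 1*(-8)/(-15)) = 46/(88 - 1*(-8)*(-1/15)) = 46/(88 - 8/15) = 46/(1312/15) = (15/1312)*46 = 345/656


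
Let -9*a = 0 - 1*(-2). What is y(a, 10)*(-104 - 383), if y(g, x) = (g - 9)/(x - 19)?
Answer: -40421/81 ≈ -499.02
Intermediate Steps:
a = -2/9 (a = -(0 - 1*(-2))/9 = -(0 + 2)/9 = -1/9*2 = -2/9 ≈ -0.22222)
y(g, x) = (-9 + g)/(-19 + x)
y(a, 10)*(-104 - 383) = ((-9 - 2/9)/(-19 + 10))*(-104 - 383) = (-83/9/(-9))*(-487) = -1/9*(-83/9)*(-487) = (83/81)*(-487) = -40421/81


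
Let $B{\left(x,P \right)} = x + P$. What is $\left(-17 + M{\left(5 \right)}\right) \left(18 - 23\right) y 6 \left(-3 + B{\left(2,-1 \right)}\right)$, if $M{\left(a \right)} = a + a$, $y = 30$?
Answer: $-12600$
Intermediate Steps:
$M{\left(a \right)} = 2 a$
$B{\left(x,P \right)} = P + x$
$\left(-17 + M{\left(5 \right)}\right) \left(18 - 23\right) y 6 \left(-3 + B{\left(2,-1 \right)}\right) = \left(-17 + 2 \cdot 5\right) \left(18 - 23\right) 30 \cdot 6 \left(-3 + \left(-1 + 2\right)\right) = \left(-17 + 10\right) \left(-5\right) 30 \cdot 6 \left(-3 + 1\right) = \left(-7\right) \left(-5\right) 30 \cdot 6 \left(-2\right) = 35 \cdot 30 \left(-12\right) = 1050 \left(-12\right) = -12600$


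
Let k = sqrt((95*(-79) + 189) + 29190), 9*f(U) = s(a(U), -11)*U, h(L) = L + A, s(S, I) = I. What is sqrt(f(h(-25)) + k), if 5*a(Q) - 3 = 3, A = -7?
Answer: sqrt(352 + 9*sqrt(21874))/3 ≈ 13.675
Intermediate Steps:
a(Q) = 6/5 (a(Q) = 3/5 + (1/5)*3 = 3/5 + 3/5 = 6/5)
h(L) = -7 + L (h(L) = L - 7 = -7 + L)
f(U) = -11*U/9 (f(U) = (-11*U)/9 = -11*U/9)
k = sqrt(21874) (k = sqrt((-7505 + 189) + 29190) = sqrt(-7316 + 29190) = sqrt(21874) ≈ 147.90)
sqrt(f(h(-25)) + k) = sqrt(-11*(-7 - 25)/9 + sqrt(21874)) = sqrt(-11/9*(-32) + sqrt(21874)) = sqrt(352/9 + sqrt(21874))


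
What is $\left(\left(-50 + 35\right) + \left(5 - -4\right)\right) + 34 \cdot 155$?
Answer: $5264$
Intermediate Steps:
$\left(\left(-50 + 35\right) + \left(5 - -4\right)\right) + 34 \cdot 155 = \left(-15 + \left(5 + 4\right)\right) + 5270 = \left(-15 + 9\right) + 5270 = -6 + 5270 = 5264$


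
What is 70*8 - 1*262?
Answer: 298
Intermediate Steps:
70*8 - 1*262 = 560 - 262 = 298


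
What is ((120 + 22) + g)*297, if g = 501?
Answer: 190971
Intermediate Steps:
((120 + 22) + g)*297 = ((120 + 22) + 501)*297 = (142 + 501)*297 = 643*297 = 190971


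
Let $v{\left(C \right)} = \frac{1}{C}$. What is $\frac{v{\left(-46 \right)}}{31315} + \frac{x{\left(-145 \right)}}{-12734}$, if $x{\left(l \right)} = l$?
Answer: $\frac{52214579}{4585799915} \approx 0.011386$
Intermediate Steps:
$\frac{v{\left(-46 \right)}}{31315} + \frac{x{\left(-145 \right)}}{-12734} = \frac{1}{\left(-46\right) 31315} - \frac{145}{-12734} = \left(- \frac{1}{46}\right) \frac{1}{31315} - - \frac{145}{12734} = - \frac{1}{1440490} + \frac{145}{12734} = \frac{52214579}{4585799915}$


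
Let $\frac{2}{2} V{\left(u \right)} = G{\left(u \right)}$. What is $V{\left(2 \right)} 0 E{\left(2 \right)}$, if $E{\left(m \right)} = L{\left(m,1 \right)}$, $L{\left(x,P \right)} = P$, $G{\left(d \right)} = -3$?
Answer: $0$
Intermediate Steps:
$V{\left(u \right)} = -3$
$E{\left(m \right)} = 1$
$V{\left(2 \right)} 0 E{\left(2 \right)} = \left(-3\right) 0 \cdot 1 = 0 \cdot 1 = 0$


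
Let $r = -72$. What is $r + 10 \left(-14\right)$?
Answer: $-212$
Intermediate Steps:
$r + 10 \left(-14\right) = -72 + 10 \left(-14\right) = -72 - 140 = -212$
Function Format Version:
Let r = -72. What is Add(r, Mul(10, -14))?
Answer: -212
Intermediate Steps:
Add(r, Mul(10, -14)) = Add(-72, Mul(10, -14)) = Add(-72, -140) = -212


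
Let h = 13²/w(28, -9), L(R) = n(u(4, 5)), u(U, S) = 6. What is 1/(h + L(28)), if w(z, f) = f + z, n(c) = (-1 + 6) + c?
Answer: 19/378 ≈ 0.050265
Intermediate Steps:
n(c) = 5 + c
L(R) = 11 (L(R) = 5 + 6 = 11)
h = 169/19 (h = 13²/(-9 + 28) = 169/19 ≈ 8.8947)
1/(h + L(28)) = 1/(169/19 + 11) = 1/(378/19) = 19/378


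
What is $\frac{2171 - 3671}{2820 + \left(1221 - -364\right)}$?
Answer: $- \frac{300}{881} \approx -0.34052$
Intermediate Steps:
$\frac{2171 - 3671}{2820 + \left(1221 - -364\right)} = - \frac{1500}{2820 + \left(1221 + 364\right)} = - \frac{1500}{2820 + 1585} = - \frac{1500}{4405} = \left(-1500\right) \frac{1}{4405} = - \frac{300}{881}$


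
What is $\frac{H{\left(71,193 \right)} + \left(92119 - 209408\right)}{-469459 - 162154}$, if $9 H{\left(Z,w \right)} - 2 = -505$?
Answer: $\frac{1056104}{5684517} \approx 0.18579$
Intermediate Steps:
$H{\left(Z,w \right)} = - \frac{503}{9}$ ($H{\left(Z,w \right)} = \frac{2}{9} + \frac{1}{9} \left(-505\right) = \frac{2}{9} - \frac{505}{9} = - \frac{503}{9}$)
$\frac{H{\left(71,193 \right)} + \left(92119 - 209408\right)}{-469459 - 162154} = \frac{- \frac{503}{9} + \left(92119 - 209408\right)}{-469459 - 162154} = \frac{- \frac{503}{9} - 117289}{-631613} = \left(- \frac{1056104}{9}\right) \left(- \frac{1}{631613}\right) = \frac{1056104}{5684517}$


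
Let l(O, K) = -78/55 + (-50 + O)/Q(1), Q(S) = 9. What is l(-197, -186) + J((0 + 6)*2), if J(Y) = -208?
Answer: -117247/495 ≈ -236.86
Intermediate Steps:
l(O, K) = -3452/495 + O/9 (l(O, K) = -78/55 + (-50 + O)/9 = -78*1/55 + (-50 + O)*(1/9) = -78/55 + (-50/9 + O/9) = -3452/495 + O/9)
l(-197, -186) + J((0 + 6)*2) = (-3452/495 + (1/9)*(-197)) - 208 = (-3452/495 - 197/9) - 208 = -14287/495 - 208 = -117247/495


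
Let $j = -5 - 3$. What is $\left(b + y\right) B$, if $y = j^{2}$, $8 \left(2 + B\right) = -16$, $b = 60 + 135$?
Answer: $-1036$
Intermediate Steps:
$b = 195$
$j = -8$ ($j = -5 - 3 = -8$)
$B = -4$ ($B = -2 + \frac{1}{8} \left(-16\right) = -2 - 2 = -4$)
$y = 64$ ($y = \left(-8\right)^{2} = 64$)
$\left(b + y\right) B = \left(195 + 64\right) \left(-4\right) = 259 \left(-4\right) = -1036$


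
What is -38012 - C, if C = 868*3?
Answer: -40616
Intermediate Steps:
C = 2604
-38012 - C = -38012 - 1*2604 = -38012 - 2604 = -40616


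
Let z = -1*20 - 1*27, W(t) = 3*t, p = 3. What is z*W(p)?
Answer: -423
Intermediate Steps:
z = -47 (z = -20 - 27 = -47)
z*W(p) = -141*3 = -47*9 = -423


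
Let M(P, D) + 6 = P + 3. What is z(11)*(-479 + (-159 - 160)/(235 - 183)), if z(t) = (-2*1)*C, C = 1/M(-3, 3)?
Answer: -8409/52 ≈ -161.71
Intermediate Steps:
M(P, D) = -3 + P (M(P, D) = -6 + (P + 3) = -6 + (3 + P) = -3 + P)
C = -⅙ (C = 1/(-3 - 3) = 1/(-6) = -⅙ ≈ -0.16667)
z(t) = ⅓ (z(t) = -2*1*(-⅙) = -2*(-⅙) = ⅓)
z(11)*(-479 + (-159 - 160)/(235 - 183)) = (-479 + (-159 - 160)/(235 - 183))/3 = (-479 - 319/52)/3 = (⅓)*(-25227/52) = -8409/52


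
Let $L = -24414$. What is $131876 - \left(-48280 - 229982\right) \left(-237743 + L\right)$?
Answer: $-72948199258$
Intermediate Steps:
$131876 - \left(-48280 - 229982\right) \left(-237743 + L\right) = 131876 - \left(-48280 - 229982\right) \left(-237743 - 24414\right) = 131876 - \left(-278262\right) \left(-262157\right) = 131876 - 72948331134 = -72948199258$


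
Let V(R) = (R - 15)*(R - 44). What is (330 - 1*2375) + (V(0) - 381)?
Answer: -1766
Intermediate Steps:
V(R) = (-44 + R)*(-15 + R) (V(R) = (-15 + R)*(-44 + R) = (-44 + R)*(-15 + R))
(330 - 1*2375) + (V(0) - 381) = (330 - 1*2375) + ((660 + 0² - 59*0) - 381) = (330 - 2375) + ((660 + 0 + 0) - 381) = -2045 + (660 - 381) = -2045 + 279 = -1766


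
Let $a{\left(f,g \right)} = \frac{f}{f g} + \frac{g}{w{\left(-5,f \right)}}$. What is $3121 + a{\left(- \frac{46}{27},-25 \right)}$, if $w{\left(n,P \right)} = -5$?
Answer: $\frac{78149}{25} \approx 3126.0$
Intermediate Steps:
$a{\left(f,g \right)} = \frac{1}{g} - \frac{g}{5}$ ($a{\left(f,g \right)} = \frac{f}{f g} + \frac{g}{-5} = f \frac{1}{f g} + g \left(- \frac{1}{5}\right) = \frac{1}{g} - \frac{g}{5}$)
$3121 + a{\left(- \frac{46}{27},-25 \right)} = 3121 + \left(\frac{1}{-25} - -5\right) = 3121 + \left(- \frac{1}{25} + 5\right) = 3121 + \frac{124}{25} = \frac{78149}{25}$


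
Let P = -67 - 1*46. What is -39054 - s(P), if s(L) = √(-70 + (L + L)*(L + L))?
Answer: -39054 - √51006 ≈ -39280.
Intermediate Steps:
P = -113 (P = -67 - 46 = -113)
s(L) = √(-70 + 4*L²) (s(L) = √(-70 + (2*L)*(2*L)) = √(-70 + 4*L²))
-39054 - s(P) = -39054 - √(-70 + 4*(-113)²) = -39054 - √(-70 + 4*12769) = -39054 - √(-70 + 51076) = -39054 - √51006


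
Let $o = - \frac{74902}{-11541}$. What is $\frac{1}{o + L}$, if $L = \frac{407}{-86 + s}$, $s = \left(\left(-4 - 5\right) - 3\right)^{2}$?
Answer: $\frac{669378}{9041503} \approx 0.074034$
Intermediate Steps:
$s = 144$ ($s = \left(-9 - 3\right)^{2} = \left(-12\right)^{2} = 144$)
$o = \frac{74902}{11541}$ ($o = \left(-74902\right) \left(- \frac{1}{11541}\right) = \frac{74902}{11541} \approx 6.4901$)
$L = \frac{407}{58}$ ($L = \frac{407}{-86 + 144} = \frac{407}{58} \approx 7.0172$)
$\frac{1}{o + L} = \frac{1}{\frac{74902}{11541} + \frac{407}{58}} = \frac{1}{\frac{9041503}{669378}} = \frac{669378}{9041503}$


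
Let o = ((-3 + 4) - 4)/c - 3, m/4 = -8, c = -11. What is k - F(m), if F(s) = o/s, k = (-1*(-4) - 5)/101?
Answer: -1691/17776 ≈ -0.095128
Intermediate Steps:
k = -1/101 (k = (4 - 5)*(1/101) = -1*1/101 = -1/101 ≈ -0.0099010)
m = -32 (m = 4*(-8) = -32)
o = -30/11 (o = ((-3 + 4) - 4)/(-11) - 3 = (1 - 4)*(-1/11) - 3 = -3*(-1/11) - 3 = 3/11 - 3 = -30/11 ≈ -2.7273)
F(s) = -30/(11*s)
k - F(m) = -1/101 - (-30)/(11*(-32)) = -1/101 - (-30)*(-1)/(11*32) = -1/101 - 1*15/176 = -1/101 - 15/176 = -1691/17776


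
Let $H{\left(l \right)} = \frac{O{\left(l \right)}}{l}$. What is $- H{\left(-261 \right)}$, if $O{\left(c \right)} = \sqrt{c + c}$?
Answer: $\frac{i \sqrt{58}}{87} \approx 0.087538 i$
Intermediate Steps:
$O{\left(c \right)} = \sqrt{2} \sqrt{c}$ ($O{\left(c \right)} = \sqrt{2 c} = \sqrt{2} \sqrt{c}$)
$H{\left(l \right)} = \frac{\sqrt{2}}{\sqrt{l}}$ ($H{\left(l \right)} = \frac{\sqrt{2} \sqrt{l}}{l} = \frac{\sqrt{2}}{\sqrt{l}}$)
$- H{\left(-261 \right)} = - \frac{\sqrt{2}}{3 i \sqrt{29}} = - \sqrt{2} \left(- \frac{i \sqrt{29}}{87}\right) = - \frac{\left(-1\right) i \sqrt{58}}{87} = \frac{i \sqrt{58}}{87}$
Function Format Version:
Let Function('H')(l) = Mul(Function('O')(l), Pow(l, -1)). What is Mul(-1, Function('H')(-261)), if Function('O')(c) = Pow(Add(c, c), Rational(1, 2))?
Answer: Mul(Rational(1, 87), I, Pow(58, Rational(1, 2))) ≈ Mul(0.087538, I)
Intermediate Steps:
Function('O')(c) = Mul(Pow(2, Rational(1, 2)), Pow(c, Rational(1, 2))) (Function('O')(c) = Pow(Mul(2, c), Rational(1, 2)) = Mul(Pow(2, Rational(1, 2)), Pow(c, Rational(1, 2))))
Function('H')(l) = Mul(Pow(2, Rational(1, 2)), Pow(l, Rational(-1, 2))) (Function('H')(l) = Mul(Mul(Pow(2, Rational(1, 2)), Pow(l, Rational(1, 2))), Pow(l, -1)) = Mul(Pow(2, Rational(1, 2)), Pow(l, Rational(-1, 2))))
Mul(-1, Function('H')(-261)) = Mul(-1, Mul(Pow(2, Rational(1, 2)), Pow(-261, Rational(-1, 2)))) = Mul(-1, Mul(Pow(2, Rational(1, 2)), Mul(Rational(-1, 87), I, Pow(29, Rational(1, 2))))) = Mul(-1, Mul(Rational(-1, 87), I, Pow(58, Rational(1, 2)))) = Mul(Rational(1, 87), I, Pow(58, Rational(1, 2)))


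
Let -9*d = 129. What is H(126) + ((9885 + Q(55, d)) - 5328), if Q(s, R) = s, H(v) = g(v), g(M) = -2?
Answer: 4610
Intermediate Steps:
d = -43/3 (d = -⅑*129 = -43/3 ≈ -14.333)
H(v) = -2
H(126) + ((9885 + Q(55, d)) - 5328) = -2 + ((9885 + 55) - 5328) = -2 + (9940 - 5328) = -2 + 4612 = 4610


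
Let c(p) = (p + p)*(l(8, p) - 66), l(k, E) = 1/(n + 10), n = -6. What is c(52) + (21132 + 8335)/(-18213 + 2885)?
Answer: -104842331/15328 ≈ -6839.9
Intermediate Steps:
l(k, E) = ¼ (l(k, E) = 1/(-6 + 10) = 1/4 = ¼)
c(p) = -263*p/2 (c(p) = (p + p)*(¼ - 66) = (2*p)*(-263/4) = -263*p/2)
c(52) + (21132 + 8335)/(-18213 + 2885) = -263/2*52 + (21132 + 8335)/(-18213 + 2885) = -6838 + 29467/(-15328) = -6838 + 29467*(-1/15328) = -6838 - 29467/15328 = -104842331/15328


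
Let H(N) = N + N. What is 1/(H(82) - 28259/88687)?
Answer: 88687/14516409 ≈ 0.0061094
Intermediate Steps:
H(N) = 2*N
1/(H(82) - 28259/88687) = 1/(2*82 - 28259/88687) = 1/(164 - 28259*1/88687) = 1/(164 - 28259/88687) = 1/(14516409/88687) = 88687/14516409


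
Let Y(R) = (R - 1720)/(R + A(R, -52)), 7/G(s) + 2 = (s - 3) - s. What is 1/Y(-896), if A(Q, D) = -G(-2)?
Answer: 1491/4360 ≈ 0.34197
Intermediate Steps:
G(s) = -7/5 (G(s) = 7/(-2 + ((s - 3) - s)) = 7/(-2 + ((-3 + s) - s)) = 7/(-2 - 3) = 7/(-5) = 7*(-1/5) = -7/5)
A(Q, D) = 7/5 (A(Q, D) = -1*(-7/5) = 7/5)
Y(R) = (-1720 + R)/(7/5 + R) (Y(R) = (R - 1720)/(R + 7/5) = (-1720 + R)/(7/5 + R))
1/Y(-896) = 1/(5*(-1720 - 896)/(7 + 5*(-896))) = 1/(5*(-2616)/(7 - 4480)) = 1/(5*(-2616)/(-4473)) = 1/(5*(-1/4473)*(-2616)) = 1/(4360/1491) = 1491/4360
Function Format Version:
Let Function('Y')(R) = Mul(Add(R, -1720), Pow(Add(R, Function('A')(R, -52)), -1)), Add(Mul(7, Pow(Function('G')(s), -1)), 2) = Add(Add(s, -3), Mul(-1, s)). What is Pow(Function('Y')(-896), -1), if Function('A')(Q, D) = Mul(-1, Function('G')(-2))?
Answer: Rational(1491, 4360) ≈ 0.34197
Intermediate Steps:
Function('G')(s) = Rational(-7, 5) (Function('G')(s) = Mul(7, Pow(Add(-2, Add(Add(s, -3), Mul(-1, s))), -1)) = Mul(7, Pow(Add(-2, Add(Add(-3, s), Mul(-1, s))), -1)) = Mul(7, Pow(Add(-2, -3), -1)) = Mul(7, Pow(-5, -1)) = Mul(7, Rational(-1, 5)) = Rational(-7, 5))
Function('A')(Q, D) = Rational(7, 5) (Function('A')(Q, D) = Mul(-1, Rational(-7, 5)) = Rational(7, 5))
Function('Y')(R) = Mul(Pow(Add(Rational(7, 5), R), -1), Add(-1720, R)) (Function('Y')(R) = Mul(Add(R, -1720), Pow(Add(R, Rational(7, 5)), -1)) = Mul(Add(-1720, R), Pow(Add(Rational(7, 5), R), -1)) = Mul(Pow(Add(Rational(7, 5), R), -1), Add(-1720, R)))
Pow(Function('Y')(-896), -1) = Pow(Mul(5, Pow(Add(7, Mul(5, -896)), -1), Add(-1720, -896)), -1) = Pow(Mul(5, Pow(Add(7, -4480), -1), -2616), -1) = Pow(Mul(5, Pow(-4473, -1), -2616), -1) = Pow(Mul(5, Rational(-1, 4473), -2616), -1) = Pow(Rational(4360, 1491), -1) = Rational(1491, 4360)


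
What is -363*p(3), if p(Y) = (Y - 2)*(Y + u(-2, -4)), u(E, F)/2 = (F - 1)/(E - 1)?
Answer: -2299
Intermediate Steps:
u(E, F) = 2*(-1 + F)/(-1 + E) (u(E, F) = 2*((F - 1)/(E - 1)) = 2*((-1 + F)/(-1 + E)) = 2*(-1 + F)/(-1 + E))
p(Y) = (-2 + Y)*(10/3 + Y) (p(Y) = (Y - 2)*(Y + 2*(-1 - 4)/(-1 - 2)) = (-2 + Y)*(Y + 2*(-5)/(-3)) = (-2 + Y)*(Y + 2*(-⅓)*(-5)) = (-2 + Y)*(Y + 10/3) = (-2 + Y)*(10/3 + Y))
-363*p(3) = -363*(-20/3 + 3² + (4/3)*3) = -363*(-20/3 + 9 + 4) = -363*19/3 = -2299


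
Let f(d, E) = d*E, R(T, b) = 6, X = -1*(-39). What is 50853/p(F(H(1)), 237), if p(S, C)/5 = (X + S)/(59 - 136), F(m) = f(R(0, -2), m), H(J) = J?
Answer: -1305227/75 ≈ -17403.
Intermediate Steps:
X = 39
f(d, E) = E*d
F(m) = 6*m (F(m) = m*6 = 6*m)
p(S, C) = -195/77 - 5*S/77 (p(S, C) = 5*((39 + S)/(59 - 136)) = 5*((39 + S)/(-77)) = 5*((39 + S)*(-1/77)) = 5*(-39/77 - S/77) = -195/77 - 5*S/77)
50853/p(F(H(1)), 237) = 50853/(-195/77 - 30/77) = 50853/(-225/77) = 50853*(-77/225) = -1305227/75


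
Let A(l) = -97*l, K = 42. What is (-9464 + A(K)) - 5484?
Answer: -19022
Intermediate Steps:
(-9464 + A(K)) - 5484 = (-9464 - 97*42) - 5484 = (-9464 - 4074) - 5484 = -13538 - 5484 = -19022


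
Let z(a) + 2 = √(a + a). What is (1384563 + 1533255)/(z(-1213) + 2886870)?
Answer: 1403892569004/1389001141975 - 486303*I*√2426/1389001141975 ≈ 1.0107 - 1.7244e-5*I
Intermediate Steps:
z(a) = -2 + √2*√a (z(a) = -2 + √(a + a) = -2 + √(2*a) = -2 + √2*√a)
(1384563 + 1533255)/(z(-1213) + 2886870) = (1384563 + 1533255)/((-2 + √2*√(-1213)) + 2886870) = 2917818/((-2 + √2*(I*√1213)) + 2886870) = 2917818/((-2 + I*√2426) + 2886870) = 2917818/(2886868 + I*√2426)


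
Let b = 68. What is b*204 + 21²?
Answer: 14313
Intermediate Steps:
b*204 + 21² = 68*204 + 21² = 13872 + 441 = 14313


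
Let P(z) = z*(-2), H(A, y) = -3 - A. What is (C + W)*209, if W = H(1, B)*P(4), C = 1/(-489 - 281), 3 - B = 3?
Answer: 468141/70 ≈ 6687.7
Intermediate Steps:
B = 0 (B = 3 - 1*3 = 3 - 3 = 0)
C = -1/770 (C = 1/(-770) = -1/770 ≈ -0.0012987)
P(z) = -2*z
W = 32 (W = (-3 - 1*1)*(-2*4) = (-3 - 1)*(-8) = -4*(-8) = 32)
(C + W)*209 = (-1/770 + 32)*209 = (24639/770)*209 = 468141/70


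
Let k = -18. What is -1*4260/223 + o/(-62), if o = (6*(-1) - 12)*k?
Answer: -168186/6913 ≈ -24.329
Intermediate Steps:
o = 324 (o = (6*(-1) - 12)*(-18) = (-6 - 12)*(-18) = -18*(-18) = 324)
-1*4260/223 + o/(-62) = -1*4260/223 + 324/(-62) = -4260*1/223 + 324*(-1/62) = -4260/223 - 162/31 = -168186/6913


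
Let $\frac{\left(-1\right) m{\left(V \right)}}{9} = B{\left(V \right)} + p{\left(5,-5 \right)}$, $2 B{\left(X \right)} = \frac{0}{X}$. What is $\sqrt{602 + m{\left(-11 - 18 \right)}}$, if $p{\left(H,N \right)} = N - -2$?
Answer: $\sqrt{629} \approx 25.08$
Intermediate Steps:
$B{\left(X \right)} = 0$ ($B{\left(X \right)} = \frac{0 \frac{1}{X}}{2} = \frac{1}{2} \cdot 0 = 0$)
$p{\left(H,N \right)} = 2 + N$ ($p{\left(H,N \right)} = N + 2 = 2 + N$)
$m{\left(V \right)} = 27$ ($m{\left(V \right)} = - 9 \left(0 + \left(2 - 5\right)\right) = - 9 \left(0 - 3\right) = \left(-9\right) \left(-3\right) = 27$)
$\sqrt{602 + m{\left(-11 - 18 \right)}} = \sqrt{602 + 27} = \sqrt{629}$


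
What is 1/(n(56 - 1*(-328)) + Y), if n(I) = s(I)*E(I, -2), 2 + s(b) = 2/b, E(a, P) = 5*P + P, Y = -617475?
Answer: -16/9879217 ≈ -1.6196e-6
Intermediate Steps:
E(a, P) = 6*P
s(b) = -2 + 2/b
n(I) = 24 - 24/I (n(I) = (-2 + 2/I)*(6*(-2)) = (-2 + 2/I)*(-12) = 24 - 24/I)
1/(n(56 - 1*(-328)) + Y) = 1/((24 - 24/(56 - 1*(-328))) - 617475) = 1/((24 - 24/(56 + 328)) - 617475) = 1/((24 - 24/384) - 617475) = 1/((24 - 24*1/384) - 617475) = 1/((24 - 1/16) - 617475) = 1/(383/16 - 617475) = 1/(-9879217/16) = -16/9879217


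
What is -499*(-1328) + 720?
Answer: 663392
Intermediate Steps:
-499*(-1328) + 720 = 662672 + 720 = 663392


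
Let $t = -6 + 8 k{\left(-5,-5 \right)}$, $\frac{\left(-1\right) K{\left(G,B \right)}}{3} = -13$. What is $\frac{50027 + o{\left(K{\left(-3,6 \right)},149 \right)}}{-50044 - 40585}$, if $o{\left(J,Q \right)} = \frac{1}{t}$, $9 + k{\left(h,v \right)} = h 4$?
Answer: $- \frac{111275}{201586} \approx -0.552$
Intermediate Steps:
$k{\left(h,v \right)} = -9 + 4 h$ ($k{\left(h,v \right)} = -9 + h 4 = -9 + 4 h$)
$K{\left(G,B \right)} = 39$ ($K{\left(G,B \right)} = \left(-3\right) \left(-13\right) = 39$)
$t = -238$ ($t = -6 + 8 \left(-9 + 4 \left(-5\right)\right) = -6 + 8 \left(-9 - 20\right) = -6 + 8 \left(-29\right) = -6 - 232 = -238$)
$o{\left(J,Q \right)} = - \frac{1}{238}$ ($o{\left(J,Q \right)} = \frac{1}{-238} = - \frac{1}{238}$)
$\frac{50027 + o{\left(K{\left(-3,6 \right)},149 \right)}}{-50044 - 40585} = \frac{50027 - \frac{1}{238}}{-50044 - 40585} = \frac{11906425}{238 \left(-90629\right)} = \frac{11906425}{238} \left(- \frac{1}{90629}\right) = - \frac{111275}{201586}$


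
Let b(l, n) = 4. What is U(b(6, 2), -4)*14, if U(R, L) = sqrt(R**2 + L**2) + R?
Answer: 56 + 56*sqrt(2) ≈ 135.20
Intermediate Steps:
U(R, L) = R + sqrt(L**2 + R**2) (U(R, L) = sqrt(L**2 + R**2) + R = R + sqrt(L**2 + R**2))
U(b(6, 2), -4)*14 = (4 + sqrt((-4)**2 + 4**2))*14 = (4 + sqrt(16 + 16))*14 = (4 + sqrt(32))*14 = (4 + 4*sqrt(2))*14 = 56 + 56*sqrt(2)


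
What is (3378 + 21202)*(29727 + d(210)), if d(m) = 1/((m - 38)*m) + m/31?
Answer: 40917713553659/55986 ≈ 7.3086e+8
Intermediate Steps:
d(m) = m/31 + 1/(m*(-38 + m)) (d(m) = 1/((-38 + m)*m) + m*(1/31) = 1/(m*(-38 + m)) + m/31 = m/31 + 1/(m*(-38 + m)))
(3378 + 21202)*(29727 + d(210)) = (3378 + 21202)*(29727 + (1/31)*(31 + 210**3 - 38*210**2)/(210*(-38 + 210))) = 24580*(29727 + (1/31)*(1/210)*(31 + 9261000 - 38*44100)/172) = 24580*(29727 + (1/31)*(1/210)*(1/172)*(31 + 9261000 - 1675800)) = 24580*(29727 + (1/31)*(1/210)*(1/172)*7585231) = 24580*(29727 + 7585231/1119720) = 24580*(33293501671/1119720) = 40917713553659/55986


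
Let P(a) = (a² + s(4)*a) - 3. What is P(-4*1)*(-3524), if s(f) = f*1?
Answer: 10572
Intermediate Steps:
s(f) = f
P(a) = -3 + a² + 4*a (P(a) = (a² + 4*a) - 3 = -3 + a² + 4*a)
P(-4*1)*(-3524) = (-3 + (-4*1)² + 4*(-4*1))*(-3524) = (-3 + (-4)² + 4*(-4))*(-3524) = (-3 + 16 - 16)*(-3524) = -3*(-3524) = 10572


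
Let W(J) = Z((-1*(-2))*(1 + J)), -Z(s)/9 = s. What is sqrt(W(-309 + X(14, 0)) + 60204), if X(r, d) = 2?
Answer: 148*sqrt(3) ≈ 256.34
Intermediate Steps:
Z(s) = -9*s
W(J) = -18 - 18*J (W(J) = -9*(-1*(-2))*(1 + J) = -18*(1 + J) = -9*(2 + 2*J) = -18 - 18*J)
sqrt(W(-309 + X(14, 0)) + 60204) = sqrt((-18 - 18*(-309 + 2)) + 60204) = sqrt((-18 - 18*(-307)) + 60204) = sqrt((-18 + 5526) + 60204) = sqrt(5508 + 60204) = sqrt(65712) = 148*sqrt(3)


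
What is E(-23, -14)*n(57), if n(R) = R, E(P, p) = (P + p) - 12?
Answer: -2793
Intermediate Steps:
E(P, p) = -12 + P + p
E(-23, -14)*n(57) = (-12 - 23 - 14)*57 = -49*57 = -2793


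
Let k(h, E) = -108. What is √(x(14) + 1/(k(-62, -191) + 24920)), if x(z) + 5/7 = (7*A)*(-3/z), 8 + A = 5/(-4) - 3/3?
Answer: 3*√49139806226/173684 ≈ 3.8289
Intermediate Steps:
A = -41/4 (A = -8 + (5/(-4) - 3/3) = -8 + (5*(-¼) - 3*⅓) = -8 + (-5/4 - 1) = -8 - 9/4 = -41/4 ≈ -10.250)
x(z) = -5/7 + 861/(4*z) (x(z) = -5/7 + (7*(-41/4))*(-3/z) = -5/7 - (-861)/(4*z) = -5/7 + 861/(4*z))
√(x(14) + 1/(k(-62, -191) + 24920)) = √((1/28)*(6027 - 20*14)/14 + 1/(-108 + 24920)) = √((1/28)*(1/14)*(6027 - 280) + 1/24812) = √((1/28)*(1/14)*5747 + 1/24812) = √(821/56 + 1/24812) = √(5092677/347368) = 3*√49139806226/173684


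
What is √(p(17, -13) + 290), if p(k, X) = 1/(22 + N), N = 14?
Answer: √10441/6 ≈ 17.030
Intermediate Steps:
p(k, X) = 1/36 (p(k, X) = 1/(22 + 14) = 1/36)
√(p(17, -13) + 290) = √(1/36 + 290) = √(10441/36) = √10441/6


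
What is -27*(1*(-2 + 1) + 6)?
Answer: -135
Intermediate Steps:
-27*(1*(-2 + 1) + 6) = -27*(1*(-1) + 6) = -27*(-1 + 6) = -27*5 = -135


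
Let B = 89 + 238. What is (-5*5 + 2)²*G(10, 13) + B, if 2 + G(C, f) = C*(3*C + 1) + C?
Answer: 168549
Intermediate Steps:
G(C, f) = -2 + C + C*(1 + 3*C) (G(C, f) = -2 + (C*(3*C + 1) + C) = -2 + (C*(1 + 3*C) + C) = -2 + (C + C*(1 + 3*C)) = -2 + C + C*(1 + 3*C))
B = 327
(-5*5 + 2)²*G(10, 13) + B = (-5*5 + 2)²*(-2 + 2*10 + 3*10²) + 327 = (-25 + 2)²*(-2 + 20 + 3*100) + 327 = (-23)²*(-2 + 20 + 300) + 327 = 529*318 + 327 = 168222 + 327 = 168549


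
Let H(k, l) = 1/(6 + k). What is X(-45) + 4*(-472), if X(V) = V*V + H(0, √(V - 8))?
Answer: 823/6 ≈ 137.17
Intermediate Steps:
X(V) = ⅙ + V² (X(V) = V*V + 1/(6 + 0) = V² + 1/6 = V² + ⅙ = ⅙ + V²)
X(-45) + 4*(-472) = (⅙ + (-45)²) + 4*(-472) = (⅙ + 2025) - 1888 = 12151/6 - 1888 = 823/6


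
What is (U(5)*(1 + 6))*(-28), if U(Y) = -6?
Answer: 1176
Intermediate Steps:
(U(5)*(1 + 6))*(-28) = -6*(1 + 6)*(-28) = -6*7*(-28) = -42*(-28) = 1176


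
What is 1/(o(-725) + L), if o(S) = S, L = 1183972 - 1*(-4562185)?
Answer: 1/5745432 ≈ 1.7405e-7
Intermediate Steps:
L = 5746157 (L = 1183972 + 4562185 = 5746157)
1/(o(-725) + L) = 1/(-725 + 5746157) = 1/5745432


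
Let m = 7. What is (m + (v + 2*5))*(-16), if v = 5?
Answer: -352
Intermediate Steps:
(m + (v + 2*5))*(-16) = (7 + (5 + 2*5))*(-16) = (7 + (5 + 10))*(-16) = (7 + 15)*(-16) = 22*(-16) = -352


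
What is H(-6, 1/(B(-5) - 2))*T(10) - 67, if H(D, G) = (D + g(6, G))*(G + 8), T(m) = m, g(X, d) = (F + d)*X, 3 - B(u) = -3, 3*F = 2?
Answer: -433/4 ≈ -108.25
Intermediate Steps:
F = ⅔ (F = (⅓)*2 = ⅔ ≈ 0.66667)
B(u) = 6 (B(u) = 3 - 1*(-3) = 3 + 3 = 6)
g(X, d) = X*(⅔ + d) (g(X, d) = (⅔ + d)*X = X*(⅔ + d))
H(D, G) = (8 + G)*(4 + D + 6*G) (H(D, G) = (D + (⅓)*6*(2 + 3*G))*(G + 8) = (D + (4 + 6*G))*(8 + G) = (4 + D + 6*G)*(8 + G) = (8 + G)*(4 + D + 6*G))
H(-6, 1/(B(-5) - 2))*T(10) - 67 = (32 + 6*(1/(6 - 2))² + 8*(-6) + 52/(6 - 2) - 6/(6 - 2))*10 - 67 = (32 + 6*(1/4)² - 48 + 52/4 - 6/4)*10 - 67 = (32 + 6*(¼)² - 48 + 52*(¼) - 6*¼)*10 - 67 = (32 + 6*(1/16) - 48 + 13 - 3/2)*10 - 67 = (32 + 3/8 - 48 + 13 - 3/2)*10 - 67 = -33/8*10 - 67 = -165/4 - 67 = -433/4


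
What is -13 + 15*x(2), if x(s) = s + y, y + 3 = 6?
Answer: 62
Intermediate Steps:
y = 3 (y = -3 + 6 = 3)
x(s) = 3 + s (x(s) = s + 3 = 3 + s)
-13 + 15*x(2) = -13 + 15*(3 + 2) = -13 + 15*5 = -13 + 75 = 62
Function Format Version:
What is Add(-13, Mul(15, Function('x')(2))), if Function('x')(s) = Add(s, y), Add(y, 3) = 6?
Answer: 62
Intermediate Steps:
y = 3 (y = Add(-3, 6) = 3)
Function('x')(s) = Add(3, s) (Function('x')(s) = Add(s, 3) = Add(3, s))
Add(-13, Mul(15, Function('x')(2))) = Add(-13, Mul(15, Add(3, 2))) = Add(-13, Mul(15, 5)) = Add(-13, 75) = 62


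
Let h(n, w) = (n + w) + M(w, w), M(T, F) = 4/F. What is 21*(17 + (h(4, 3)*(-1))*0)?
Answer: 357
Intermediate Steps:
h(n, w) = n + w + 4/w (h(n, w) = (n + w) + 4/w = n + w + 4/w)
21*(17 + (h(4, 3)*(-1))*0) = 21*(17 + ((4 + 3 + 4/3)*(-1))*0) = 21*(17 + ((25/3)*(-1))*0) = 21*(17 - 25/3*0) = 21*(17 + 0) = 21*17 = 357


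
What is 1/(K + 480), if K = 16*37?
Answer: 1/1072 ≈ 0.00093284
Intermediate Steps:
K = 592
1/(K + 480) = 1/(592 + 480) = 1/1072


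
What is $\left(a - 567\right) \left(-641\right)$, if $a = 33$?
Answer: $342294$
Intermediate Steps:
$\left(a - 567\right) \left(-641\right) = \left(33 - 567\right) \left(-641\right) = \left(-534\right) \left(-641\right) = 342294$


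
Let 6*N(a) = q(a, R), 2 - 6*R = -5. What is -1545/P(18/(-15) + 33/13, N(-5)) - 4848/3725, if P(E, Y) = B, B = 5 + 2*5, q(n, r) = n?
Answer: -388523/3725 ≈ -104.30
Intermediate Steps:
R = 7/6 (R = 1/3 - 1/6*(-5) = 1/3 + 5/6 = 7/6 ≈ 1.1667)
N(a) = a/6
B = 15 (B = 5 + 10 = 15)
P(E, Y) = 15
-1545/P(18/(-15) + 33/13, N(-5)) - 4848/3725 = -1545/15 - 4848/3725 = -1545*1/15 - 4848*1/3725 = -103 - 4848/3725 = -388523/3725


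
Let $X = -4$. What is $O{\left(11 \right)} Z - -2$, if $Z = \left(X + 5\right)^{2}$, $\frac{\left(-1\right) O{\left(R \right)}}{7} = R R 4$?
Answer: $-3386$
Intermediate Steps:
$O{\left(R \right)} = - 28 R^{2}$ ($O{\left(R \right)} = - 7 R R 4 = - 7 R^{2} \cdot 4 = - 7 \cdot 4 R^{2} = - 28 R^{2}$)
$Z = 1$ ($Z = \left(-4 + 5\right)^{2} = 1^{2} = 1$)
$O{\left(11 \right)} Z - -2 = - 28 \cdot 11^{2} \cdot 1 - -2 = \left(-28\right) 121 \cdot 1 + 2 = \left(-3388\right) 1 + 2 = -3388 + 2 = -3386$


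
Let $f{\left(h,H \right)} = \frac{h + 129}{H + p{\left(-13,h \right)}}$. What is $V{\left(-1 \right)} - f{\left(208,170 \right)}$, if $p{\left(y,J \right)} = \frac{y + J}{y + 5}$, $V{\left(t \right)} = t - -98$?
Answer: $\frac{110309}{1165} \approx 94.686$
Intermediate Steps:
$V{\left(t \right)} = 98 + t$ ($V{\left(t \right)} = t + 98 = 98 + t$)
$p{\left(y,J \right)} = \frac{J + y}{5 + y}$
$f{\left(h,H \right)} = \frac{129 + h}{\frac{13}{8} + H - \frac{h}{8}}$ ($f{\left(h,H \right)} = \frac{h + 129}{H + \frac{h - 13}{5 - 13}} = \frac{129 + h}{H + \frac{-13 + h}{-8}} = \frac{129 + h}{H - \frac{-13 + h}{8}} = \frac{129 + h}{H - \left(- \frac{13}{8} + \frac{h}{8}\right)} = \frac{129 + h}{\frac{13}{8} + H - \frac{h}{8}}$)
$V{\left(-1 \right)} - f{\left(208,170 \right)} = \left(98 - 1\right) - \frac{8 \left(129 + 208\right)}{13 - 208 + 8 \cdot 170} = 97 - 8 \frac{1}{13 - 208 + 1360} \cdot 337 = 97 - 8 \cdot \frac{1}{1165} \cdot 337 = 97 - \frac{2696}{1165} = \frac{110309}{1165}$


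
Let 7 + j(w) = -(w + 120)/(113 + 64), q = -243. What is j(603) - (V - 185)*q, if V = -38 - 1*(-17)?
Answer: -2954076/59 ≈ -50069.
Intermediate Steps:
j(w) = -453/59 - w/177 (j(w) = -7 - (w + 120)/(113 + 64) = -7 - (120 + w)/177 = -7 - (40/59 + w/177) = -7 + (-40/59 - w/177) = -453/59 - w/177)
V = -21 (V = -38 + 17 = -21)
j(603) - (V - 185)*q = (-453/59 - 1/177*603) - (-21 - 185)*(-243) = (-453/59 - 201/59) - (-206)*(-243) = -654/59 - 1*50058 = -654/59 - 50058 = -2954076/59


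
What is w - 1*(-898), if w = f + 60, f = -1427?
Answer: -469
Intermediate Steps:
w = -1367 (w = -1427 + 60 = -1367)
w - 1*(-898) = -1367 - 1*(-898) = -1367 + 898 = -469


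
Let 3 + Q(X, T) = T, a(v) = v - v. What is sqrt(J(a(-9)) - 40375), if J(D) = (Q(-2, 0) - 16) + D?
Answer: I*sqrt(40394) ≈ 200.98*I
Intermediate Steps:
a(v) = 0
Q(X, T) = -3 + T
J(D) = -19 + D (J(D) = ((-3 + 0) - 16) + D = (-3 - 16) + D = -19 + D)
sqrt(J(a(-9)) - 40375) = sqrt((-19 + 0) - 40375) = sqrt(-19 - 40375) = sqrt(-40394) = I*sqrt(40394)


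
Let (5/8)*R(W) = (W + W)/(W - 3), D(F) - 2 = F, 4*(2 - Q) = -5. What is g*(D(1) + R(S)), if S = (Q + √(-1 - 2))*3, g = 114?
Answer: 34770/43 - 9728*I*√3/215 ≈ 808.6 - 78.369*I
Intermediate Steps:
Q = 13/4 (Q = 2 - ¼*(-5) = 2 + 5/4 = 13/4 ≈ 3.2500)
D(F) = 2 + F
S = 39/4 + 3*I*√3 (S = (13/4 + √(-1 - 2))*3 = (13/4 + √(-3))*3 = (13/4 + I*√3)*3 = 39/4 + 3*I*√3 ≈ 9.75 + 5.1962*I)
R(W) = 16*W/(5*(-3 + W)) (R(W) = 8*((W + W)/(W - 3))/5 = 8*((2*W)/(-3 + W))/5 = 8*(2*W/(-3 + W))/5 = 16*W/(5*(-3 + W)))
g*(D(1) + R(S)) = 114*((2 + 1) + 16*(39/4 + 3*I*√3)/(5*(-3 + (39/4 + 3*I*√3)))) = 114*(3 + 16*(39/4 + 3*I*√3)/(5*(27/4 + 3*I*√3))) = 342 + 1824*(39/4 + 3*I*√3)/(5*(27/4 + 3*I*√3))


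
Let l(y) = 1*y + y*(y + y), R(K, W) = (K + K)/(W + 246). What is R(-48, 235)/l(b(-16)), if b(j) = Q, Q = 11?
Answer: -96/121693 ≈ -0.00078887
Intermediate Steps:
R(K, W) = 2*K/(246 + W) (R(K, W) = (2*K)/(246 + W) = 2*K/(246 + W))
b(j) = 11
l(y) = y + 2*y**2 (l(y) = y + y*(2*y) = y + 2*y**2)
R(-48, 235)/l(b(-16)) = (2*(-48)/(246 + 235))/((11*(1 + 2*11))) = (2*(-48)/481)/((11*(1 + 22))) = (2*(-48)*(1/481))/((11*23)) = -96/481/253 = -96/481*1/253 = -96/121693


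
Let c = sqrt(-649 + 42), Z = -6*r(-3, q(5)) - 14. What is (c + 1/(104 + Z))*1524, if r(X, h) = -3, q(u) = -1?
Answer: 127/9 + 1524*I*sqrt(607) ≈ 14.111 + 37547.0*I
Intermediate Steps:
Z = 4 (Z = -6*(-3) - 14 = 18 - 14 = 4)
c = I*sqrt(607) (c = sqrt(-607) = I*sqrt(607) ≈ 24.637*I)
(c + 1/(104 + Z))*1524 = (I*sqrt(607) + 1/(104 + 4))*1524 = (I*sqrt(607) + 1/108)*1524 = (1/108 + I*sqrt(607))*1524 = 127/9 + 1524*I*sqrt(607)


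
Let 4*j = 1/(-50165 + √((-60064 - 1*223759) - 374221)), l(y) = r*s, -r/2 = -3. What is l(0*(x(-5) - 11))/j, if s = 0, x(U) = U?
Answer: 0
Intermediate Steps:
r = 6 (r = -2*(-3) = 6)
l(y) = 0 (l(y) = 6*0 = 0)
j = 1/(4*(-50165 + 18*I*√2031)) (j = 1/(4*(-50165 + √((-60064 - 1*223759) - 374221))) = 1/(4*(-50165 + √((-60064 - 223759) - 374221))) = 1/(4*(-50165 + √(-283823 - 374221))) = 1/(4*(-50165 + √(-658044))) = 1/(4*(-50165 + 18*I*√2031)) ≈ -4.9822e-6 - 8.0566e-8*I)
l(0*(x(-5) - 11))/j = 0/(-50165/10068741076 - 9*I*√2031/5034370538) = 0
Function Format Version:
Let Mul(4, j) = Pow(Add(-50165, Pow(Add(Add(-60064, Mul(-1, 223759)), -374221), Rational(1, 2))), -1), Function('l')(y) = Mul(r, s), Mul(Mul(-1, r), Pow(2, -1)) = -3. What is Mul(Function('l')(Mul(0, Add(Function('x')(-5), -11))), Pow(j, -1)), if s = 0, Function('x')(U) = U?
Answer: 0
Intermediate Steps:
r = 6 (r = Mul(-2, -3) = 6)
Function('l')(y) = 0 (Function('l')(y) = Mul(6, 0) = 0)
j = Mul(Rational(1, 4), Pow(Add(-50165, Mul(18, I, Pow(2031, Rational(1, 2)))), -1)) (j = Mul(Rational(1, 4), Pow(Add(-50165, Pow(Add(Add(-60064, Mul(-1, 223759)), -374221), Rational(1, 2))), -1)) = Mul(Rational(1, 4), Pow(Add(-50165, Pow(Add(Add(-60064, -223759), -374221), Rational(1, 2))), -1)) = Mul(Rational(1, 4), Pow(Add(-50165, Pow(Add(-283823, -374221), Rational(1, 2))), -1)) = Mul(Rational(1, 4), Pow(Add(-50165, Pow(-658044, Rational(1, 2))), -1)) = Mul(Rational(1, 4), Pow(Add(-50165, Mul(18, I, Pow(2031, Rational(1, 2)))), -1)) ≈ Add(-4.9822e-6, Mul(-8.0566e-8, I)))
Mul(Function('l')(Mul(0, Add(Function('x')(-5), -11))), Pow(j, -1)) = Mul(0, Pow(Add(Rational(-50165, 10068741076), Mul(Rational(-9, 5034370538), I, Pow(2031, Rational(1, 2)))), -1)) = 0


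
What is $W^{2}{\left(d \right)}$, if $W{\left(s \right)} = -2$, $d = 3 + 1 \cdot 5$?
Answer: $4$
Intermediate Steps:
$d = 8$ ($d = 3 + 5 = 8$)
$W^{2}{\left(d \right)} = \left(-2\right)^{2} = 4$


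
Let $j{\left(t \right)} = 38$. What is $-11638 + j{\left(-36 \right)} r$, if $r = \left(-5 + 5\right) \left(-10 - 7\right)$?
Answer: $-11638$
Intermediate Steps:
$r = 0$ ($r = 0 \left(-17\right) = 0$)
$-11638 + j{\left(-36 \right)} r = -11638 + 38 \cdot 0 = -11638 + 0 = -11638$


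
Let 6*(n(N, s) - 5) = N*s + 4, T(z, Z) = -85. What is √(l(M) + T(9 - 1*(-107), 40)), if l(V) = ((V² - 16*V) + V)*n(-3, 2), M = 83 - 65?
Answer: √167 ≈ 12.923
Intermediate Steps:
M = 18
n(N, s) = 17/3 + N*s/6 (n(N, s) = 5 + (N*s + 4)/6 = 5 + (4 + N*s)/6 = 5 + (⅔ + N*s/6) = 17/3 + N*s/6)
l(V) = -70*V + 14*V²/3 (l(V) = ((V² - 16*V) + V)*(17/3 + (⅙)*(-3)*2) = (V² - 15*V)*(17/3 - 1) = (V² - 15*V)*(14/3) = -70*V + 14*V²/3)
√(l(M) + T(9 - 1*(-107), 40)) = √((14/3)*18*(-15 + 18) - 85) = √((14/3)*18*3 - 85) = √(252 - 85) = √167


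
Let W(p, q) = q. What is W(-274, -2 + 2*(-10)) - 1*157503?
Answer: -157525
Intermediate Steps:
W(-274, -2 + 2*(-10)) - 1*157503 = (-2 + 2*(-10)) - 1*157503 = (-2 - 20) - 157503 = -22 - 157503 = -157525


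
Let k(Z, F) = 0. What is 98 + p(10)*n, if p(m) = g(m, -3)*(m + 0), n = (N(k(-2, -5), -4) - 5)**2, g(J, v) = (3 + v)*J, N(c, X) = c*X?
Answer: 98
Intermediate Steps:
N(c, X) = X*c
g(J, v) = J*(3 + v)
n = 25 (n = (-4*0 - 5)**2 = (0 - 5)**2 = (-5)**2 = 25)
p(m) = 0 (p(m) = (m*(3 - 3))*(m + 0) = (m*0)*m = 0*m = 0)
98 + p(10)*n = 98 + 0*25 = 98 + 0 = 98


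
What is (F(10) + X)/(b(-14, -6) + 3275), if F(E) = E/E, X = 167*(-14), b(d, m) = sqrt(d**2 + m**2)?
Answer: -2551225/3575131 + 1558*sqrt(58)/3575131 ≈ -0.71028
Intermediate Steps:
X = -2338
F(E) = 1
(F(10) + X)/(b(-14, -6) + 3275) = (1 - 2338)/(sqrt((-14)**2 + (-6)**2) + 3275) = -2337/(sqrt(196 + 36) + 3275) = -2337/(sqrt(232) + 3275) = -2337/(2*sqrt(58) + 3275) = -2337/(3275 + 2*sqrt(58))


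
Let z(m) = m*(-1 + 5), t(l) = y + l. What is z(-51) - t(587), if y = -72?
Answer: -719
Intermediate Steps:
t(l) = -72 + l
z(m) = 4*m (z(m) = m*4 = 4*m)
z(-51) - t(587) = 4*(-51) - (-72 + 587) = -204 - 1*515 = -204 - 515 = -719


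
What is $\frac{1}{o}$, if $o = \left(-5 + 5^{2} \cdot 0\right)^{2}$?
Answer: $\frac{1}{25} \approx 0.04$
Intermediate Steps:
$o = 25$ ($o = \left(-5 + 25 \cdot 0\right)^{2} = \left(-5 + 0\right)^{2} = \left(-5\right)^{2} = 25$)
$\frac{1}{o} = \frac{1}{25}$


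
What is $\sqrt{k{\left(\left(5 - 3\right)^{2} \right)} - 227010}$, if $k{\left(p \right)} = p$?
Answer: $i \sqrt{227006} \approx 476.45 i$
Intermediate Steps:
$\sqrt{k{\left(\left(5 - 3\right)^{2} \right)} - 227010} = \sqrt{\left(5 - 3\right)^{2} - 227010} = \sqrt{2^{2} - 227010} = \sqrt{4 - 227010} = \sqrt{-227006} = i \sqrt{227006}$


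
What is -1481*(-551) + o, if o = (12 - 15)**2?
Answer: 816040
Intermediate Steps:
o = 9 (o = (-3)**2 = 9)
-1481*(-551) + o = -1481*(-551) + 9 = 816031 + 9 = 816040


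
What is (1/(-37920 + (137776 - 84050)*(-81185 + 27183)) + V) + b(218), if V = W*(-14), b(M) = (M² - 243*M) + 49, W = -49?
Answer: -13679862288981/2901349372 ≈ -4715.0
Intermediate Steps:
b(M) = 49 + M² - 243*M
V = 686 (V = -49*(-14) = 686)
(1/(-37920 + (137776 - 84050)*(-81185 + 27183)) + V) + b(218) = (1/(-37920 + (137776 - 84050)*(-81185 + 27183)) + 686) + (49 + 218² - 243*218) = (1/(-37920 + 53726*(-54002)) + 686) + (49 + 47524 - 52974) = (1/(-37920 - 2901311452) + 686) - 5401 = (1/(-2901349372) + 686) - 5401 = (-1/2901349372 + 686) - 5401 = 1990325669191/2901349372 - 5401 = -13679862288981/2901349372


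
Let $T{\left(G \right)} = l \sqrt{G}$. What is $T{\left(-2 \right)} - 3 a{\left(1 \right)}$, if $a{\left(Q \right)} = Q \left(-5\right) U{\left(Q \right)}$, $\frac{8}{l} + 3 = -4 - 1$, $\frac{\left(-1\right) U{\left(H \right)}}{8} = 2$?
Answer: $-240 - i \sqrt{2} \approx -240.0 - 1.4142 i$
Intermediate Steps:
$U{\left(H \right)} = -16$ ($U{\left(H \right)} = \left(-8\right) 2 = -16$)
$l = -1$ ($l = \frac{8}{-3 - 5} = \frac{8}{-8} = 8 \left(- \frac{1}{8}\right) = -1$)
$T{\left(G \right)} = - \sqrt{G}$
$a{\left(Q \right)} = 80 Q$ ($a{\left(Q \right)} = Q \left(-5\right) \left(-16\right) = - 5 Q \left(-16\right) = 80 Q$)
$T{\left(-2 \right)} - 3 a{\left(1 \right)} = - \sqrt{-2} - 3 \cdot 80 \cdot 1 = - i \sqrt{2} - 240 = -240 - i \sqrt{2}$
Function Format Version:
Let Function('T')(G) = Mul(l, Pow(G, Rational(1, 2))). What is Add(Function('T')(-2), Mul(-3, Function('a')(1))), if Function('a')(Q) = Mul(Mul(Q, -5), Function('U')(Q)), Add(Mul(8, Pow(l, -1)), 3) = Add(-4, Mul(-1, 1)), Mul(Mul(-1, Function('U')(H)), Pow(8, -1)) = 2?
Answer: Add(-240, Mul(-1, I, Pow(2, Rational(1, 2)))) ≈ Add(-240.00, Mul(-1.4142, I))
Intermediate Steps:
Function('U')(H) = -16 (Function('U')(H) = Mul(-8, 2) = -16)
l = -1 (l = Mul(8, Pow(Add(-3, Add(-4, Mul(-1, 1))), -1)) = Mul(8, Pow(Add(-3, Add(-4, -1)), -1)) = Mul(8, Pow(Add(-3, -5), -1)) = Mul(8, Pow(-8, -1)) = Mul(8, Rational(-1, 8)) = -1)
Function('T')(G) = Mul(-1, Pow(G, Rational(1, 2)))
Function('a')(Q) = Mul(80, Q) (Function('a')(Q) = Mul(Mul(Q, -5), -16) = Mul(Mul(-5, Q), -16) = Mul(80, Q))
Add(Function('T')(-2), Mul(-3, Function('a')(1))) = Add(Mul(-1, Pow(-2, Rational(1, 2))), Mul(-3, Mul(80, 1))) = Add(Mul(-1, Mul(I, Pow(2, Rational(1, 2)))), Mul(-3, 80)) = Add(Mul(-1, I, Pow(2, Rational(1, 2))), -240) = Add(-240, Mul(-1, I, Pow(2, Rational(1, 2))))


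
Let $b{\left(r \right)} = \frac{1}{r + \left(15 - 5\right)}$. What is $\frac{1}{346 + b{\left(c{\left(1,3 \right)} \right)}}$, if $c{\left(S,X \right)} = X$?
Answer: $\frac{13}{4499} \approx 0.0028895$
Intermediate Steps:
$b{\left(r \right)} = \frac{1}{10 + r}$ ($b{\left(r \right)} = \frac{1}{r + 10} = \frac{1}{10 + r}$)
$\frac{1}{346 + b{\left(c{\left(1,3 \right)} \right)}} = \frac{1}{346 + \frac{1}{10 + 3}} = \frac{1}{346 + \frac{1}{13}} = \frac{1}{\frac{4499}{13}} = \frac{13}{4499}$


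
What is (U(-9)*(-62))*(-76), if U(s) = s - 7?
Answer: -75392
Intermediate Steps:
U(s) = -7 + s
(U(-9)*(-62))*(-76) = ((-7 - 9)*(-62))*(-76) = -16*(-62)*(-76) = 992*(-76) = -75392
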